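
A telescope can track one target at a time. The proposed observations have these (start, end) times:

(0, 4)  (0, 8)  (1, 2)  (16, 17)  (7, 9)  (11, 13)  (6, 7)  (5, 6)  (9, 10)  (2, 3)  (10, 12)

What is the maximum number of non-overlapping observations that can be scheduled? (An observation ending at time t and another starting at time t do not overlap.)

Greedy by earliest finish: after sorting by end time, pick each interval compatible with the last pick.
By end time: (1,2), (2,3), (0,4), (5,6), (6,7), (0,8), (7,9), (9,10), (10,12), (11,13), (16,17).
Pick (1,2); next start ≥ 2 → (2,3); next start ≥ 3 → (5,6); next start ≥ 6 → (6,7); next start ≥ 7 → (7,9); next start ≥ 9 → (9,10); next start ≥ 10 → (10,12); next start ≥ 12 → (16,17).
Selected 8 observations.

8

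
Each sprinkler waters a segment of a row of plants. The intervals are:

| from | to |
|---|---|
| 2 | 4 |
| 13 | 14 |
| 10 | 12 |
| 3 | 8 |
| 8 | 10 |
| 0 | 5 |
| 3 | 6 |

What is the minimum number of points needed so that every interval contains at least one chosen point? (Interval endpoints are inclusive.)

3

Sorted: [2,4] [0,5] [3,6] [3,8] [8,10] [10,12] [13,14]
{[2,4],[0,5],[3,6],[3,8]} hit by 4; {[8,10],[10,12]} hit by 10; {[13,14]} hit by 14.
Points: 4, 10, 14 (3 total).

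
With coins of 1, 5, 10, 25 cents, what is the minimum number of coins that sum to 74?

Greedy: take as many of the largest coin as possible, then repeat with the remainder.
74 − 2×25→24 − 2×10→4 − 4×1→0
Total coins = 2 + 2 + 4 = 8

8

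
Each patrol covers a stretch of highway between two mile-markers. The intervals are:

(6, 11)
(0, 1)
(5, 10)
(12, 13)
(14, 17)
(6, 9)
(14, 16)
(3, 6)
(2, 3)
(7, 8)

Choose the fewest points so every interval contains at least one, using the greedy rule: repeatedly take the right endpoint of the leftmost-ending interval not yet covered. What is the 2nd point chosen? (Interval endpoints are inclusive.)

Process intervals by earliest right end; each time one isn't hit yet, stab at its right endpoint.
Sorted: [0,1] [2,3] [3,6] [7,8] [6,9] [5,10] [6,11] [12,13] [14,16] [14,17]
{[0,1]} hit by 1; {[2,3],[3,6]} hit by 3; {[7,8],[6,9],[5,10],[6,11]} hit by 8; {[12,13]} hit by 13; {[14,16],[14,17]} hit by 16.
Points: 1, 3, 8, 13, 16 (5 total).

3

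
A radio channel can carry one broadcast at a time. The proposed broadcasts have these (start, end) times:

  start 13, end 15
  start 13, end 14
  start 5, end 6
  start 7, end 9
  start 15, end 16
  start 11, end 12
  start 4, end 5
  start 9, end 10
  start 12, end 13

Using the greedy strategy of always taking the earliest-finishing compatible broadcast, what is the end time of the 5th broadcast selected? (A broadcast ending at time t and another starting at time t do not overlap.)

Sort by end time and greedily take each interval whose start is ≥ the last chosen end.
Sorted by end: (4,5)  (5,6)  (7,9)  (9,10)  (11,12)  (12,13)  (13,14)  (13,15)  (15,16)
take (4,5); take (5,6); take (7,9); take (9,10); take (11,12); take (12,13); take (13,14); skip (13,15); take (15,16).
Selected: (4,5) (5,6) (7,9) (9,10) (11,12) (12,13) (13,14) (15,16)

12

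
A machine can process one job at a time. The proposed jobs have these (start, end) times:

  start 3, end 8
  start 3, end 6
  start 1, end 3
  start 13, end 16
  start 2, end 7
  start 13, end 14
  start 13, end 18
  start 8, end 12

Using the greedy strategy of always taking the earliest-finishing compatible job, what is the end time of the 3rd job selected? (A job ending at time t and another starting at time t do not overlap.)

12

By end time: (1,3), (3,6), (2,7), (3,8), (8,12), (13,14), (13,16), (13,18).
Pick (1,3); next start ≥ 3 → (3,6); next start ≥ 6 → (8,12); next start ≥ 12 → (13,14).
Selected: (1,3) (3,6) (8,12) (13,14)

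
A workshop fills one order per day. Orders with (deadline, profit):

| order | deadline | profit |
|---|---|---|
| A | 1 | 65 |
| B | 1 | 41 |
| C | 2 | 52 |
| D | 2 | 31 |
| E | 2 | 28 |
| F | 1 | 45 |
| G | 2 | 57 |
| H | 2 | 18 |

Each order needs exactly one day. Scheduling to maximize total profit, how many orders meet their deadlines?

Sort by profit descending; place each in the latest free slot ≤ its deadline.
Profit order: A=65 G=57 C=52 F=45 B=41 D=31 E=28 H=18
Assign: A→slot 1, G→slot 2, C skipped, F skipped, B skipped, D skipped, E skipped, H skipped.
Slots: [1:A] [2:G]
2 of 8 scheduled.

2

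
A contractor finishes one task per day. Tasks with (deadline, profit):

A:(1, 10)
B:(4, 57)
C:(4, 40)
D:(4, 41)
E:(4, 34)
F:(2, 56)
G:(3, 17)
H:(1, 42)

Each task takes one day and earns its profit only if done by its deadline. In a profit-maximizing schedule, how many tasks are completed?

4

Sort by profit descending; place each in the latest free slot ≤ its deadline.
By profit: B(d4,57), F(d2,56), H(d1,42), D(d4,41), C(d4,40), E(d4,34), G(d3,17), A(d1,10)
B→slot 4; F→slot 2; H→slot 1; D→slot 3; C skipped; E skipped; G skipped; A skipped.
4 of 8 scheduled.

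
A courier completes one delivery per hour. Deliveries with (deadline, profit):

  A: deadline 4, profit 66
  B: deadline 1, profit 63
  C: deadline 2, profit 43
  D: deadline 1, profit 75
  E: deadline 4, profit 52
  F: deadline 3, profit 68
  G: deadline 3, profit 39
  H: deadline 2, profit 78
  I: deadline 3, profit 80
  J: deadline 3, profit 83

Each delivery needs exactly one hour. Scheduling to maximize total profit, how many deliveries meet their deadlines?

Sort by profit descending; place each in the latest free slot ≤ its deadline.
Profit order: J=83 I=80 H=78 D=75 F=68 A=66 B=63 E=52 C=43 G=39
Assign: J→slot 3, I→slot 2, H→slot 1, D skipped, F skipped, A→slot 4, B skipped, E skipped, C skipped, G skipped.
Slots: [1:H] [2:I] [3:J] [4:A]
4 of 10 scheduled.

4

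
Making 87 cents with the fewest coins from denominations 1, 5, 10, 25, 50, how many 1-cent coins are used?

2

Use the largest denomination that fits, subtract, and repeat.
87 = 1×50 + 1×25 + 1×10 + 2×1
Count of 1: 2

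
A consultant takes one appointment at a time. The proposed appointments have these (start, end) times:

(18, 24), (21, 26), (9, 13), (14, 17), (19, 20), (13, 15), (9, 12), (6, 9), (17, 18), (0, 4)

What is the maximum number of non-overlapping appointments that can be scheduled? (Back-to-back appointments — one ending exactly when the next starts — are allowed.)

By end time: (0,4), (6,9), (9,12), (9,13), (13,15), (14,17), (17,18), (19,20), (18,24), (21,26).
Pick (0,4); next start ≥ 4 → (6,9); next start ≥ 9 → (9,12); next start ≥ 12 → (13,15); next start ≥ 15 → (17,18); next start ≥ 18 → (19,20); next start ≥ 20 → (21,26).
Selected 7 appointments.

7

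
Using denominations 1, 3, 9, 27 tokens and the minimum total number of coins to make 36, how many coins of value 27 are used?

Use the largest denomination that fits, subtract, and repeat.
36 = 1×27 + 1×9
Count of 27: 1

1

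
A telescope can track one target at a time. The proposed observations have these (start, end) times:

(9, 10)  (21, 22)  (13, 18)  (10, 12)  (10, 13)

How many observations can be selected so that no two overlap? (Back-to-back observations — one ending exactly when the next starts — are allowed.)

Order by finish time; keep every interval that doesn't clash with the previous kept one.
By end time: (9,10), (10,12), (10,13), (13,18), (21,22).
Pick (9,10); next start ≥ 10 → (10,12); next start ≥ 12 → (13,18); next start ≥ 18 → (21,22).
Selected 4 observations.

4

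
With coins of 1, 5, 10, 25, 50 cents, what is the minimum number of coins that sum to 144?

144 = 2×50 + 1×25 + 1×10 + 1×5 + 4×1
Total coins = 2 + 1 + 1 + 1 + 4 = 9

9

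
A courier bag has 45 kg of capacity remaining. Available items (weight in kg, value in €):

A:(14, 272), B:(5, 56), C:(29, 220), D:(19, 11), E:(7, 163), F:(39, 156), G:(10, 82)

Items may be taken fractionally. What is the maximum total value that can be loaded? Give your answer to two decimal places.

641.28

Greedy by value/weight ratio, highest first.
Order: E (163/7=23.29) > A (272/14=19.43) > B (56/5=11.20) > G (82/10=8.20) > C (220/29=7.59) > F (156/39=4.00) > D (11/19=0.58)
Fill: take E (7 @ 163) → take A (14 @ 272) → take B (5 @ 56) → take G (10 @ 82) → take 9/29 of C → 68.28; 45/45 used.
Total value = 641.28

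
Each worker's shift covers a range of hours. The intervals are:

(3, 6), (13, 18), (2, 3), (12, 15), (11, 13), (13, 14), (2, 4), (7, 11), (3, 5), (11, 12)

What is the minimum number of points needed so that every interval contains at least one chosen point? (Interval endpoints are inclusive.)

3

Process intervals by earliest right end; each time one isn't hit yet, stab at its right endpoint.
Sorted: [2,3] [2,4] [3,5] [3,6] [7,11] [11,12] [11,13] [13,14] [12,15] [13,18]
{[2,3],[2,4],[3,5],[3,6]} hit by 3; {[7,11],[11,12],[11,13]} hit by 11; {[13,14],[12,15],[13,18]} hit by 14.
Points: 3, 11, 14 (3 total).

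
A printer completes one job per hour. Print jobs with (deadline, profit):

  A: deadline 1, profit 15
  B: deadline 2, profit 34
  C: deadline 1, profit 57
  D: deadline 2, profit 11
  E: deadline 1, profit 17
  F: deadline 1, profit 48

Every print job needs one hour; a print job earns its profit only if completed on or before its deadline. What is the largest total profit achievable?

By profit: C(d1,57), F(d1,48), B(d2,34), E(d1,17), A(d1,15), D(d2,11)
C→slot 1; F skipped; B→slot 2; E skipped; A skipped; D skipped.
Profit = 57 + 34 = 91

91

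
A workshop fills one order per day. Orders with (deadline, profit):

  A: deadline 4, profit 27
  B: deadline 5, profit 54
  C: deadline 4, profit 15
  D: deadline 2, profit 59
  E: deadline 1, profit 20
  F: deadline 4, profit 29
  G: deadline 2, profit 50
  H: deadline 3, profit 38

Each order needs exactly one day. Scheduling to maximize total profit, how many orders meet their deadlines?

5

By profit: D(d2,59), B(d5,54), G(d2,50), H(d3,38), F(d4,29), A(d4,27), E(d1,20), C(d4,15)
D→slot 2; B→slot 5; G→slot 1; H→slot 3; F→slot 4; A skipped; E skipped; C skipped.
5 of 8 scheduled.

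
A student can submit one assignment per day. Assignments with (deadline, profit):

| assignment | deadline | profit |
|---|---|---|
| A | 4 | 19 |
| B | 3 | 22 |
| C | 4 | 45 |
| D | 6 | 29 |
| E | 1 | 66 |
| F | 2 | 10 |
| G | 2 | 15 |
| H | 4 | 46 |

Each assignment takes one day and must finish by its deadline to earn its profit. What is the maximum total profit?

208

Take jobs in profit order; each goes to the latest open slot no later than its deadline.
Profit order: E=66 H=46 C=45 D=29 B=22 A=19 G=15 F=10
Assign: E→slot 1, H→slot 4, C→slot 3, D→slot 6, B→slot 2, A skipped, G skipped, F skipped.
Slots: [1:E] [2:B] [3:C] [4:H] [6:D]
Profit = 66 + 22 + 45 + 46 + 29 = 208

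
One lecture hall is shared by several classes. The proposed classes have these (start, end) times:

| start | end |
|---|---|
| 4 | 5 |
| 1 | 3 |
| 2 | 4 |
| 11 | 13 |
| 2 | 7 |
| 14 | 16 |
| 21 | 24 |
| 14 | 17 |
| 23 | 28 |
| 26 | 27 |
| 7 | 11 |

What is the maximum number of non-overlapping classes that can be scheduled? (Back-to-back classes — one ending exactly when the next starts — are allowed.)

By end time: (1,3), (2,4), (4,5), (2,7), (7,11), (11,13), (14,16), (14,17), (21,24), (26,27), (23,28).
Pick (1,3); next start ≥ 3 → (4,5); next start ≥ 5 → (7,11); next start ≥ 11 → (11,13); next start ≥ 13 → (14,16); next start ≥ 16 → (21,24); next start ≥ 24 → (26,27).
Selected 7 classes.

7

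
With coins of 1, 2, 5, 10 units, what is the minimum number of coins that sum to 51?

6

51 − 5×10→1 − 1×1→0
Total coins = 5 + 1 = 6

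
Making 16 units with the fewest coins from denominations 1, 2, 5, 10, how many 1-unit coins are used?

1

Greedy: take as many of the largest coin as possible, then repeat with the remainder.
16 = 1×10 + 1×5 + 1×1
Count of 1: 1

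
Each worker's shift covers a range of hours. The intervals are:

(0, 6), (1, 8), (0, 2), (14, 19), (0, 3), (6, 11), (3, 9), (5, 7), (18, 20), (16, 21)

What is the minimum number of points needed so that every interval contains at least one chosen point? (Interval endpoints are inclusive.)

3

Process intervals by earliest right end; each time one isn't hit yet, stab at its right endpoint.
By right end: [0,2]  [0,3]  [0,6]  [5,7]  [1,8]  [3,9]  [6,11]  [14,19]  [18,20]  [16,21]
[0,2] uncovered → point at 2; [5,7] uncovered → point at 7; [14,19] uncovered → point at 19.
Points: 2, 7, 19 (3 total).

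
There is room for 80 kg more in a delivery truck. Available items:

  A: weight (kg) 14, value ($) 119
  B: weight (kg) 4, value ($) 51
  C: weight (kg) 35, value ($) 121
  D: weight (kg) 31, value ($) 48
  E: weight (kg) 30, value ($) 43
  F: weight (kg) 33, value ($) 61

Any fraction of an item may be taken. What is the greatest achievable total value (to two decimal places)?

Order: B (51/4=12.75) > A (119/14=8.50) > C (121/35=3.46) > F (61/33=1.85) > D (48/31=1.55) > E (43/30=1.43)
Fill: take B (4 @ 51) → take A (14 @ 119) → take C (35 @ 121) → take 27/33 of F → 49.91; 80/80 used.
Total value = 340.91

340.91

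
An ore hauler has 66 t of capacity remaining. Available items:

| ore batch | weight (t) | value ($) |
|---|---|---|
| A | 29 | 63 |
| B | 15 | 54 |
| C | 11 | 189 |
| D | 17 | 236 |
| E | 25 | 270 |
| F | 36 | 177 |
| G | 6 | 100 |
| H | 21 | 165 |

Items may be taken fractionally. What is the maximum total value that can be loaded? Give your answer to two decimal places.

850.00

Sort by value per unit weight and fill in that order.
Ratios (sorted): C 17.18, G 16.67, D 13.88, E 10.80, H 7.86, F 4.92, B 3.60, A 2.17
take C (11 @ 189); take G (6 @ 100); take D (17 @ 236); take E (25 @ 270); take 7/21 of H → 55.00. Capacity used 66/66.
Total value = 850.00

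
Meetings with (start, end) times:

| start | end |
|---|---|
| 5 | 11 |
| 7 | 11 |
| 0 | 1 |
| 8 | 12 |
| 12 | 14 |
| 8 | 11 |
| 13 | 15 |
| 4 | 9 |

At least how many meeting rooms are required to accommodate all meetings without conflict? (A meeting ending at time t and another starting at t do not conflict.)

The answer is the maximum number of intervals overlapping at any instant.
Events (time:±→running): 0:+→1 1:-→0 4:+→1 5:+→2 7:+→3 8:+→4 8:+→5 … peak 5.

5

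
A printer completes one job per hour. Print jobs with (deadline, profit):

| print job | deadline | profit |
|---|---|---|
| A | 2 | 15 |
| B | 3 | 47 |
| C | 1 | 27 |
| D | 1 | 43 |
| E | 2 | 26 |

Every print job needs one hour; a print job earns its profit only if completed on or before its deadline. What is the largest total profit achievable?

Take jobs in profit order; each goes to the latest open slot no later than its deadline.
Profit order: B=47 D=43 C=27 E=26 A=15
Assign: B→slot 3, D→slot 1, C skipped, E→slot 2, A skipped.
Slots: [1:D] [2:E] [3:B]
Profit = 43 + 26 + 47 = 116

116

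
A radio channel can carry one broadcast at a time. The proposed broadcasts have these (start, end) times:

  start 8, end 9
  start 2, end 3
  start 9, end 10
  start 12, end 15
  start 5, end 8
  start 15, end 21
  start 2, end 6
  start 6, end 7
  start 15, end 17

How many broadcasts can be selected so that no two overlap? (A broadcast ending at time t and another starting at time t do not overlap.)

6

By end time: (2,3), (2,6), (6,7), (5,8), (8,9), (9,10), (12,15), (15,17), (15,21).
Pick (2,3); next start ≥ 3 → (6,7); next start ≥ 7 → (8,9); next start ≥ 9 → (9,10); next start ≥ 10 → (12,15); next start ≥ 15 → (15,17).
Selected 6 broadcasts.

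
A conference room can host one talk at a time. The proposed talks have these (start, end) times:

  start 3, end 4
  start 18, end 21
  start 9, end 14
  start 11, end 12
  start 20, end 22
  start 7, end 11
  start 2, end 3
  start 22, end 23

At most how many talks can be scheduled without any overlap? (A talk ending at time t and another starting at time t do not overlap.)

Sorted by end: (2,3)  (3,4)  (7,11)  (11,12)  (9,14)  (18,21)  (20,22)  (22,23)
take (2,3); take (3,4); take (7,11); take (11,12); take (18,21); skip (20,22); take (22,23).
Selected 6 talks.

6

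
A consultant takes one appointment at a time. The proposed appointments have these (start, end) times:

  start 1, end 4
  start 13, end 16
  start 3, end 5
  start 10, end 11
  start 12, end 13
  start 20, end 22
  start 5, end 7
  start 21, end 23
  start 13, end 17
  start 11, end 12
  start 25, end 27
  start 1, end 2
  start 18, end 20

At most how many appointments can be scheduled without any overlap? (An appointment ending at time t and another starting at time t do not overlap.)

Order by finish time; keep every interval that doesn't clash with the previous kept one.
By end time: (1,2), (1,4), (3,5), (5,7), (10,11), (11,12), (12,13), (13,16), (13,17), (18,20), (20,22), (21,23), (25,27).
Pick (1,2); next start ≥ 2 → (3,5); next start ≥ 5 → (5,7); next start ≥ 7 → (10,11); next start ≥ 11 → (11,12); next start ≥ 12 → (12,13); next start ≥ 13 → (13,16); next start ≥ 16 → (18,20); next start ≥ 20 → (20,22); next start ≥ 22 → (25,27).
Selected 10 appointments.

10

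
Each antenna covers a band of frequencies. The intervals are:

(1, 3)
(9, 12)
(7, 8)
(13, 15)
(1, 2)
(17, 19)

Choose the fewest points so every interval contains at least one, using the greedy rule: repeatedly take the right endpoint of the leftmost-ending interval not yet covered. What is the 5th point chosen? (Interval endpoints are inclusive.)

19

Sorted: [1,2] [1,3] [7,8] [9,12] [13,15] [17,19]
{[1,2],[1,3]} hit by 2; {[7,8]} hit by 8; {[9,12]} hit by 12; {[13,15]} hit by 15; {[17,19]} hit by 19.
Points: 2, 8, 12, 15, 19 (5 total).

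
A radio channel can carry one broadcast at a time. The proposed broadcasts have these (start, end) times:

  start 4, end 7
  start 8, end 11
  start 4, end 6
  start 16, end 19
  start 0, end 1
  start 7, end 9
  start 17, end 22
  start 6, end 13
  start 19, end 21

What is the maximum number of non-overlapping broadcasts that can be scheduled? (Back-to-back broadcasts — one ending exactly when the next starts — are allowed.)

5

By end time: (0,1), (4,6), (4,7), (7,9), (8,11), (6,13), (16,19), (19,21), (17,22).
Pick (0,1); next start ≥ 1 → (4,6); next start ≥ 6 → (7,9); next start ≥ 9 → (16,19); next start ≥ 19 → (19,21).
Selected 5 broadcasts.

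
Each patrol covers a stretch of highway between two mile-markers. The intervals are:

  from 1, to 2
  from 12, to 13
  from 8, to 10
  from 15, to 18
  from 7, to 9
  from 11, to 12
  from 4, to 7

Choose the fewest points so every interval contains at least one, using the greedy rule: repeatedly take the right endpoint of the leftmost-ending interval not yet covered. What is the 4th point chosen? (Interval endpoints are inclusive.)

Sort by right endpoint; whenever an interval is uncovered, place a point at its right end.
By right end: [1,2]  [4,7]  [7,9]  [8,10]  [11,12]  [12,13]  [15,18]
[1,2] uncovered → point at 2; [4,7] uncovered → point at 7; [8,10] uncovered → point at 10; [11,12] uncovered → point at 12; [15,18] uncovered → point at 18.
Points: 2, 7, 10, 12, 18 (5 total).

12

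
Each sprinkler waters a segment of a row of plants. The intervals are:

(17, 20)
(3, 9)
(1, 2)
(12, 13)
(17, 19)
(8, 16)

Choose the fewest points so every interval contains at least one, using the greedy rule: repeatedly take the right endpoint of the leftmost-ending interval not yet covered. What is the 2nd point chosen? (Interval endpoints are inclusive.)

9

By right end: [1,2]  [3,9]  [12,13]  [8,16]  [17,19]  [17,20]
[1,2] uncovered → point at 2; [3,9] uncovered → point at 9; [12,13] uncovered → point at 13; [17,19] uncovered → point at 19.
Points: 2, 9, 13, 19 (4 total).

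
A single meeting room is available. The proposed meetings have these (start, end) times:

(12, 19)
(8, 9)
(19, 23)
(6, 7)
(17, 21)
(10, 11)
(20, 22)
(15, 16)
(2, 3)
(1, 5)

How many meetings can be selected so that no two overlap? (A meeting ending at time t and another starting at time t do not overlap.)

By end time: (2,3), (1,5), (6,7), (8,9), (10,11), (15,16), (12,19), (17,21), (20,22), (19,23).
Pick (2,3); next start ≥ 3 → (6,7); next start ≥ 7 → (8,9); next start ≥ 9 → (10,11); next start ≥ 11 → (15,16); next start ≥ 16 → (17,21).
Selected 6 meetings.

6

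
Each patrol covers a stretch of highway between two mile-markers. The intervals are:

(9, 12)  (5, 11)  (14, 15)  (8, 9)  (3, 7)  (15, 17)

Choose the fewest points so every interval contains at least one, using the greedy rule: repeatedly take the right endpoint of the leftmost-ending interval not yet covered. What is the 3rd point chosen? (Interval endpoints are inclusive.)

15

By right end: [3,7]  [8,9]  [5,11]  [9,12]  [14,15]  [15,17]
[3,7] uncovered → point at 7; [8,9] uncovered → point at 9; [14,15] uncovered → point at 15.
Points: 7, 9, 15 (3 total).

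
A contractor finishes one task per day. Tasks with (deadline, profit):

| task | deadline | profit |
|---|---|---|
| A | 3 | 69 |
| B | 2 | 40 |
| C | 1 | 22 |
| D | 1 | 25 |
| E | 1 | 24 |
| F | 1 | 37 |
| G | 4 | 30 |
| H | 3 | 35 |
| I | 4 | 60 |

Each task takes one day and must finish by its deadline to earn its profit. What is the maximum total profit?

206

Profit order: A=69 I=60 B=40 F=37 H=35 G=30 D=25 E=24 C=22
Assign: A→slot 3, I→slot 4, B→slot 2, F→slot 1, H skipped, G skipped, D skipped, E skipped, C skipped.
Slots: [1:F] [2:B] [3:A] [4:I]
Profit = 37 + 40 + 69 + 60 = 206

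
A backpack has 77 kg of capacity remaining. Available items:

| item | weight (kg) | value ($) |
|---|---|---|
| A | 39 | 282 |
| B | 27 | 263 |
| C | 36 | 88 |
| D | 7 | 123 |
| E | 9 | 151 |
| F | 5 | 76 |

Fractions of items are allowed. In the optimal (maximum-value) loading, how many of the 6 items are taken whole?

Sort by value per unit weight and fill in that order.
Ratios (sorted): D 17.57, E 16.78, F 15.20, B 9.74, A 7.23, C 2.44
take D (7 @ 123); take E (9 @ 151); take F (5 @ 76); take B (27 @ 263); take 29/39 of A → 209.69. Capacity used 77/77.
4 item(s) taken whole; one partial (take 29/39 of A).

4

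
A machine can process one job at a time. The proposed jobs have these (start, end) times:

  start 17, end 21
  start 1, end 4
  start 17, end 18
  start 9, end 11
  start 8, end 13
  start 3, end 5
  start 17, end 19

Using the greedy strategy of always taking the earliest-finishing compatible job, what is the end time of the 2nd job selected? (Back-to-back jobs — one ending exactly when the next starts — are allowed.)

By end time: (1,4), (3,5), (9,11), (8,13), (17,18), (17,19), (17,21).
Pick (1,4); next start ≥ 4 → (9,11); next start ≥ 11 → (17,18).
Selected: (1,4) (9,11) (17,18)

11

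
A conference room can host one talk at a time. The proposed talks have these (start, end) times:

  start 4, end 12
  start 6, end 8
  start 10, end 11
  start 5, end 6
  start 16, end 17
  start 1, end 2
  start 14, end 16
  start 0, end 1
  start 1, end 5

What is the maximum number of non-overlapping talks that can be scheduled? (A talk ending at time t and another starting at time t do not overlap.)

Greedy by earliest finish: after sorting by end time, pick each interval compatible with the last pick.
Sorted by end: (0,1)  (1,2)  (1,5)  (5,6)  (6,8)  (10,11)  (4,12)  (14,16)  (16,17)
take (0,1); take (1,2); skip (1,5); take (5,6); take (6,8); take (10,11); skip (4,12); take (14,16); take (16,17).
Selected 7 talks.

7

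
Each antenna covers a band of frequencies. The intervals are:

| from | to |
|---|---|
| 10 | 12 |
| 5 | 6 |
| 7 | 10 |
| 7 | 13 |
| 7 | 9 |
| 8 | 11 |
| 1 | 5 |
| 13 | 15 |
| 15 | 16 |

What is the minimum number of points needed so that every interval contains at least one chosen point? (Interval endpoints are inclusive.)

4

Sort by right endpoint; whenever an interval is uncovered, place a point at its right end.
By right end: [1,5]  [5,6]  [7,9]  [7,10]  [8,11]  [10,12]  [7,13]  [13,15]  [15,16]
[1,5] uncovered → point at 5; [7,9] uncovered → point at 9; [10,12] uncovered → point at 12; [13,15] uncovered → point at 15.
Points: 5, 9, 12, 15 (4 total).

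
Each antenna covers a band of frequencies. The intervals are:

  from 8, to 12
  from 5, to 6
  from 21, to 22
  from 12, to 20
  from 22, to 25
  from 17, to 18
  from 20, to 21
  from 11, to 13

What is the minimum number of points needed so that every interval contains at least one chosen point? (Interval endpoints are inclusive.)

Process intervals by earliest right end; each time one isn't hit yet, stab at its right endpoint.
Sorted: [5,6] [8,12] [11,13] [17,18] [12,20] [20,21] [21,22] [22,25]
{[5,6]} hit by 6; {[8,12],[11,13]} hit by 12; {[17,18],[12,20]} hit by 18; {[20,21],[21,22]} hit by 21; {[22,25]} hit by 25.
Points: 6, 12, 18, 21, 25 (5 total).

5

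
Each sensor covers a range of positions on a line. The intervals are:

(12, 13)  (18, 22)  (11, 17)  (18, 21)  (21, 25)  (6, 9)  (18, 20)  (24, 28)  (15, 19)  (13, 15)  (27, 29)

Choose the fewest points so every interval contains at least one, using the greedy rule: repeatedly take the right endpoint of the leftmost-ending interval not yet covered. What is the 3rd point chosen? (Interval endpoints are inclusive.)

19

By right end: [6,9]  [12,13]  [13,15]  [11,17]  [15,19]  [18,20]  [18,21]  [18,22]  [21,25]  [24,28]  [27,29]
[6,9] uncovered → point at 9; [12,13] uncovered → point at 13; [15,19] uncovered → point at 19; [21,25] uncovered → point at 25; [27,29] uncovered → point at 29.
Points: 9, 13, 19, 25, 29 (5 total).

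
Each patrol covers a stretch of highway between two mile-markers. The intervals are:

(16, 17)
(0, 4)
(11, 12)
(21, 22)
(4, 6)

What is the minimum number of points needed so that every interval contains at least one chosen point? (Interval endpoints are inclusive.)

Process intervals by earliest right end; each time one isn't hit yet, stab at its right endpoint.
By right end: [0,4]  [4,6]  [11,12]  [16,17]  [21,22]
[0,4] uncovered → point at 4; [11,12] uncovered → point at 12; [16,17] uncovered → point at 17; [21,22] uncovered → point at 22.
Points: 4, 12, 17, 22 (4 total).

4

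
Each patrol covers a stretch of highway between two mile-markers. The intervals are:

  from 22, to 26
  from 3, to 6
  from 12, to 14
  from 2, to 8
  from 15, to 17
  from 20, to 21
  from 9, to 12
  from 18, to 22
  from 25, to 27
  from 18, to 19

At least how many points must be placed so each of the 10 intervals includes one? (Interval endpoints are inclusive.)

6

Process intervals by earliest right end; each time one isn't hit yet, stab at its right endpoint.
By right end: [3,6]  [2,8]  [9,12]  [12,14]  [15,17]  [18,19]  [20,21]  [18,22]  [22,26]  [25,27]
[3,6] uncovered → point at 6; [9,12] uncovered → point at 12; [15,17] uncovered → point at 17; [18,19] uncovered → point at 19; [20,21] uncovered → point at 21; [22,26] uncovered → point at 26.
Points: 6, 12, 17, 19, 21, 26 (6 total).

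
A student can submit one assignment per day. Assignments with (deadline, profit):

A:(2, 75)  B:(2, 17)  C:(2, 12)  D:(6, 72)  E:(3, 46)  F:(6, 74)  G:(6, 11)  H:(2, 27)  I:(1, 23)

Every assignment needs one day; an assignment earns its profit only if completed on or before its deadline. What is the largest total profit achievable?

Take jobs in profit order; each goes to the latest open slot no later than its deadline.
Profit order: A=75 F=74 D=72 E=46 H=27 I=23 B=17 C=12 G=11
Assign: A→slot 2, F→slot 6, D→slot 5, E→slot 3, H→slot 1, I skipped, B skipped, C skipped, G→slot 4.
Slots: [1:H] [2:A] [3:E] [4:G] [5:D] [6:F]
Profit = 27 + 75 + 46 + 11 + 72 + 74 = 305

305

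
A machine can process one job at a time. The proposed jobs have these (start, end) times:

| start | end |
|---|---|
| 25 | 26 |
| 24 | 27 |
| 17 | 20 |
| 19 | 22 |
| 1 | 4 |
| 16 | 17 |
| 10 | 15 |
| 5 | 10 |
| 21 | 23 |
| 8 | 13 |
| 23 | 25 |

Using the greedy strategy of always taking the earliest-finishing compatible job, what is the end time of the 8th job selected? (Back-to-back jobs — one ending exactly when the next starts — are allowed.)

Greedy by earliest finish: after sorting by end time, pick each interval compatible with the last pick.
By end time: (1,4), (5,10), (8,13), (10,15), (16,17), (17,20), (19,22), (21,23), (23,25), (25,26), (24,27).
Pick (1,4); next start ≥ 4 → (5,10); next start ≥ 10 → (10,15); next start ≥ 15 → (16,17); next start ≥ 17 → (17,20); next start ≥ 20 → (21,23); next start ≥ 23 → (23,25); next start ≥ 25 → (25,26).
Selected: (1,4) (5,10) (10,15) (16,17) (17,20) (21,23) (23,25) (25,26)

26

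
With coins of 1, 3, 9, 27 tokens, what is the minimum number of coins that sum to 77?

7

77 = 2×27 + 2×9 + 1×3 + 2×1
Total coins = 2 + 2 + 1 + 2 = 7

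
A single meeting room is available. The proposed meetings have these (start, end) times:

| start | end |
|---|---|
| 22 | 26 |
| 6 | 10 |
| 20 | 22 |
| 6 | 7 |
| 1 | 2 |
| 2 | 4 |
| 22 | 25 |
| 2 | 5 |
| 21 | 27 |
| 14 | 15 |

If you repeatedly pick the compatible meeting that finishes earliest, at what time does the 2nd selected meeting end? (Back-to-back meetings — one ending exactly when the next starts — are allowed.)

Greedy by earliest finish: after sorting by end time, pick each interval compatible with the last pick.
By end time: (1,2), (2,4), (2,5), (6,7), (6,10), (14,15), (20,22), (22,25), (22,26), (21,27).
Pick (1,2); next start ≥ 2 → (2,4); next start ≥ 4 → (6,7); next start ≥ 7 → (14,15); next start ≥ 15 → (20,22); next start ≥ 22 → (22,25).
Selected: (1,2) (2,4) (6,7) (14,15) (20,22) (22,25)

4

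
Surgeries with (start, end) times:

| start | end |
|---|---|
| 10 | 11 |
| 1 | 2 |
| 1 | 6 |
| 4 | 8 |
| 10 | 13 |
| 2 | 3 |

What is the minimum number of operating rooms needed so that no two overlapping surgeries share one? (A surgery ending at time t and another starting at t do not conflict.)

starts: [1, 1, 2, 4, 10, 10]
ends:   [2, 3, 6, 8, 11, 13]
s1→1 s1→2  — peak 2.

2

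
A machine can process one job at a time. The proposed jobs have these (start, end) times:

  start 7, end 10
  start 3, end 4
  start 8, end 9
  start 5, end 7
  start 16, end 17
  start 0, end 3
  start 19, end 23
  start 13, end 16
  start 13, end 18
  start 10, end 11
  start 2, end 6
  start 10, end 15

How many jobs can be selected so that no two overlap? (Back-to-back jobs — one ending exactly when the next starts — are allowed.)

8

Sort by end time and greedily take each interval whose start is ≥ the last chosen end.
By end time: (0,3), (3,4), (2,6), (5,7), (8,9), (7,10), (10,11), (10,15), (13,16), (16,17), (13,18), (19,23).
Pick (0,3); next start ≥ 3 → (3,4); next start ≥ 4 → (5,7); next start ≥ 7 → (8,9); next start ≥ 9 → (10,11); next start ≥ 11 → (13,16); next start ≥ 16 → (16,17); next start ≥ 17 → (19,23).
Selected 8 jobs.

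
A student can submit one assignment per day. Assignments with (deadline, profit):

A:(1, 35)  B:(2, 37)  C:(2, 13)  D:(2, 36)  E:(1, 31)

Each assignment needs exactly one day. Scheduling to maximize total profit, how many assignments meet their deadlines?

Take jobs in profit order; each goes to the latest open slot no later than its deadline.
By profit: B(d2,37), D(d2,36), A(d1,35), E(d1,31), C(d2,13)
B→slot 2; D→slot 1; A skipped; E skipped; C skipped.
2 of 5 scheduled.

2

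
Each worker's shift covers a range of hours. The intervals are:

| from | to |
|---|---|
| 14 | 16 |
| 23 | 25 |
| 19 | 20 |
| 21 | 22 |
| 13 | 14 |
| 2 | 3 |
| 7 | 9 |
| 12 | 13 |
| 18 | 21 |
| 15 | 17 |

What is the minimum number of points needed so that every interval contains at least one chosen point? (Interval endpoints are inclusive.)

7

Sorted: [2,3] [7,9] [12,13] [13,14] [14,16] [15,17] [19,20] [18,21] [21,22] [23,25]
{[2,3]} hit by 3; {[7,9]} hit by 9; {[12,13],[13,14]} hit by 13; {[14,16],[15,17]} hit by 16; {[19,20],[18,21]} hit by 20; {[21,22]} hit by 22; {[23,25]} hit by 25.
Points: 3, 9, 13, 16, 20, 22, 25 (7 total).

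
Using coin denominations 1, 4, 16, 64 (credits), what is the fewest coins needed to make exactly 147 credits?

Use the largest denomination that fits, subtract, and repeat.
147 = 2×64 + 1×16 + 3×1
Total coins = 2 + 1 + 3 = 6

6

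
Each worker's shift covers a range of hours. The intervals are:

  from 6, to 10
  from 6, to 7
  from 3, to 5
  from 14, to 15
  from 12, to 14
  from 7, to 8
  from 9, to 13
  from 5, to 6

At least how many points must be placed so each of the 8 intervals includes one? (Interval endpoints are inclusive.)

By right end: [3,5]  [5,6]  [6,7]  [7,8]  [6,10]  [9,13]  [12,14]  [14,15]
[3,5] uncovered → point at 5; [6,7] uncovered → point at 7; [9,13] uncovered → point at 13; [14,15] uncovered → point at 15.
Points: 5, 7, 13, 15 (4 total).

4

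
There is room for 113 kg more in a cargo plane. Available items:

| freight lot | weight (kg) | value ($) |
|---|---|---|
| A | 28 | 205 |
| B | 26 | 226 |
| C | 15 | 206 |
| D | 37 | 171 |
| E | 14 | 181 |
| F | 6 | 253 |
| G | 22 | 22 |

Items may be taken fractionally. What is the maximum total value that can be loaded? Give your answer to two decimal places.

Sort by value per unit weight and fill in that order.
Ratios (sorted): F 42.17, C 13.73, E 12.93, B 8.69, A 7.32, D 4.62, G 1.00
take F (6 @ 253); take C (15 @ 206); take E (14 @ 181); take B (26 @ 226); take A (28 @ 205); take 24/37 of D → 110.92. Capacity used 113/113.
Total value = 1181.92

1181.92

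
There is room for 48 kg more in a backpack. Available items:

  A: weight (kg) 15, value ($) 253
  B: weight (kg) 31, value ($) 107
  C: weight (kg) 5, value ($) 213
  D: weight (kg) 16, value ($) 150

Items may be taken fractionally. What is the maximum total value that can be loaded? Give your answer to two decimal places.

657.42

Order: C (213/5=42.60) > A (253/15=16.87) > D (150/16=9.38) > B (107/31=3.45)
Fill: take C (5 @ 213) → take A (15 @ 253) → take D (16 @ 150) → take 12/31 of B → 41.42; 48/48 used.
Total value = 657.42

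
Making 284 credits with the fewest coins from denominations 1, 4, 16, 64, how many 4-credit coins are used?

284 = 4×64 + 1×16 + 3×4
Count of 4: 3

3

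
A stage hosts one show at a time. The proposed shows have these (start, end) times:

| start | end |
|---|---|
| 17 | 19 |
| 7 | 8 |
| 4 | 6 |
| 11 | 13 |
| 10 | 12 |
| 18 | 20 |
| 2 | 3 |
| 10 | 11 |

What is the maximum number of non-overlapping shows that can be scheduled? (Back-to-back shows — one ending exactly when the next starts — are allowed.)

Sort by end time and greedily take each interval whose start is ≥ the last chosen end.
By end time: (2,3), (4,6), (7,8), (10,11), (10,12), (11,13), (17,19), (18,20).
Pick (2,3); next start ≥ 3 → (4,6); next start ≥ 6 → (7,8); next start ≥ 8 → (10,11); next start ≥ 11 → (11,13); next start ≥ 13 → (17,19).
Selected 6 shows.

6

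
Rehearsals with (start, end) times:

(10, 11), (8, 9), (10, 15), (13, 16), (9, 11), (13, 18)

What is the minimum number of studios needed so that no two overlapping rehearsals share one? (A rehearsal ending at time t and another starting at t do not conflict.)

3

starts: [8, 9, 10, 10, 13, 13]
ends:   [9, 11, 11, 15, 16, 18]
s8→1 e9→0 s9→1 s10→2 s10→3  — peak 3.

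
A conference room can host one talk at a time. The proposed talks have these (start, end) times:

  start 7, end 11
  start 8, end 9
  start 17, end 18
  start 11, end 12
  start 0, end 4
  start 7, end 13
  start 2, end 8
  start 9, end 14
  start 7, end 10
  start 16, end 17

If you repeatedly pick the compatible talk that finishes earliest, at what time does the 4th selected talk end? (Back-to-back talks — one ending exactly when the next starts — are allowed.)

Order by finish time; keep every interval that doesn't clash with the previous kept one.
Sorted by end: (0,4)  (2,8)  (8,9)  (7,10)  (7,11)  (11,12)  (7,13)  (9,14)  (16,17)  (17,18)
take (0,4); skip (2,8); take (8,9); take (11,12); skip (7,13); skip (9,14); take (16,17); take (17,18).
Selected: (0,4) (8,9) (11,12) (16,17) (17,18)

17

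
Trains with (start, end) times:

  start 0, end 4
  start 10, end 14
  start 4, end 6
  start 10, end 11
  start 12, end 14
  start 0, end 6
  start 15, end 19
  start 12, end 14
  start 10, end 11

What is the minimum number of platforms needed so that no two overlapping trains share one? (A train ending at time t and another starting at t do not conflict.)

The answer is the maximum number of intervals overlapping at any instant.
starts: [0, 0, 4, 10, 10, 10, 12, 12, 15]
ends:   [4, 6, 6, 11, 11, 14, 14, 14, 19]
s0→1 s0→2 e4→1 s4→2 e6→1 e6→0 s10→1 s10→2 s10→3  — peak 3.

3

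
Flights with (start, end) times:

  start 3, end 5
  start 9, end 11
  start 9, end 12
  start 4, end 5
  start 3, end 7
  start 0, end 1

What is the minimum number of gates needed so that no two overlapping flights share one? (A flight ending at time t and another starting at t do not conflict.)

The answer is the maximum number of intervals overlapping at any instant.
Events (time:±→running): 0:+→1 1:-→0 3:+→1 3:+→2 4:+→3 … peak 3.

3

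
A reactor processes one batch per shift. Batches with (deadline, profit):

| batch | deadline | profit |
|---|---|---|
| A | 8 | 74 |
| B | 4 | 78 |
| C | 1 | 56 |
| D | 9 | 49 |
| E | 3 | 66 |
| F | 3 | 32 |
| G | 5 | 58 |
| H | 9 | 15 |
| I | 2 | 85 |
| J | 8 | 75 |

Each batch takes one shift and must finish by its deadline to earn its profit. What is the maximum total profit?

Take jobs in profit order; each goes to the latest open slot no later than its deadline.
Profit order: I=85 B=78 J=75 A=74 E=66 G=58 C=56 D=49 F=32 H=15
Assign: I→slot 2, B→slot 4, J→slot 8, A→slot 7, E→slot 3, G→slot 5, C→slot 1, D→slot 9, F skipped, H→slot 6.
Slots: [1:C] [2:I] [3:E] [4:B] [5:G] [6:H] [7:A] [8:J] [9:D]
Profit = 56 + 85 + 66 + 78 + 58 + 15 + 74 + 75 + 49 = 556

556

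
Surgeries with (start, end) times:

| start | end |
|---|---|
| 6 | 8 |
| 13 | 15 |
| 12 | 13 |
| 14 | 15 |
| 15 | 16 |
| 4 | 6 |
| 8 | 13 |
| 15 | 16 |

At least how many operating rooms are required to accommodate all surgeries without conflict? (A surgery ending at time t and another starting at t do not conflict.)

The answer is the maximum number of intervals overlapping at any instant.
starts: [4, 6, 8, 12, 13, 14, 15, 15]
ends:   [6, 8, 13, 13, 15, 15, 16, 16]
s4→1 e6→0 s6→1 e8→0 s8→1 s12→2  — peak 2.

2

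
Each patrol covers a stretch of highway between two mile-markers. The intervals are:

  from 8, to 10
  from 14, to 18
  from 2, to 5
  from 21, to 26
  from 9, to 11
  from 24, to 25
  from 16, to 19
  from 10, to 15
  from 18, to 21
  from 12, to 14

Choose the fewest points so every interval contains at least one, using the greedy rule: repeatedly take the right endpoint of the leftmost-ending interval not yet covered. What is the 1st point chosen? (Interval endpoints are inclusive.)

5

Sort by right endpoint; whenever an interval is uncovered, place a point at its right end.
Sorted: [2,5] [8,10] [9,11] [12,14] [10,15] [14,18] [16,19] [18,21] [24,25] [21,26]
{[2,5]} hit by 5; {[8,10],[9,11]} hit by 10; {[12,14],[10,15],[14,18]} hit by 14; {[16,19],[18,21]} hit by 19; {[24,25],[21,26]} hit by 25.
Points: 5, 10, 14, 19, 25 (5 total).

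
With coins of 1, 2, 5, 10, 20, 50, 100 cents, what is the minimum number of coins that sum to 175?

4

175 = 1×100 + 1×50 + 1×20 + 1×5
Total coins = 1 + 1 + 1 + 1 = 4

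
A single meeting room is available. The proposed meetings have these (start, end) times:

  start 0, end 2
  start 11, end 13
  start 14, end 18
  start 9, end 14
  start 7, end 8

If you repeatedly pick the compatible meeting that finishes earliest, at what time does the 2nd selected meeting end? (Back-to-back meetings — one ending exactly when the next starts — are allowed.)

Greedy by earliest finish: after sorting by end time, pick each interval compatible with the last pick.
Sorted by end: (0,2)  (7,8)  (11,13)  (9,14)  (14,18)
take (0,2); take (7,8); take (11,13); take (14,18).
Selected: (0,2) (7,8) (11,13) (14,18)

8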